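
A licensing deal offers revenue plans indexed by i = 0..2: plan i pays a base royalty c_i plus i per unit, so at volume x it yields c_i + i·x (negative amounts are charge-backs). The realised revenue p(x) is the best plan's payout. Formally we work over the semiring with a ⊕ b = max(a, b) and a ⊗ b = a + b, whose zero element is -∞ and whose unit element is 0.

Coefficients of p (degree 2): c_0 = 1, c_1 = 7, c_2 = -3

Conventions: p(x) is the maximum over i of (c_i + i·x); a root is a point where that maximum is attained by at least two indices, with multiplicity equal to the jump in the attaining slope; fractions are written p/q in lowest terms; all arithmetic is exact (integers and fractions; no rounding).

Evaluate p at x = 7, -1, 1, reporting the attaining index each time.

p(7) = max(1+0·7=1, 7+1·7=14, -3+2·7=11) = 14 (attained by i=1)
p(-1) = max(1+0·(-1)=1, 7+1·(-1)=6, -3+2·(-1)=-5) = 6 (attained by i=1)
p(1) = max(1+0·1=1, 7+1·1=8, -3+2·1=-1) = 8 (attained by i=1)
Answer: p(7) = 14; p(-1) = 6; p(1) = 8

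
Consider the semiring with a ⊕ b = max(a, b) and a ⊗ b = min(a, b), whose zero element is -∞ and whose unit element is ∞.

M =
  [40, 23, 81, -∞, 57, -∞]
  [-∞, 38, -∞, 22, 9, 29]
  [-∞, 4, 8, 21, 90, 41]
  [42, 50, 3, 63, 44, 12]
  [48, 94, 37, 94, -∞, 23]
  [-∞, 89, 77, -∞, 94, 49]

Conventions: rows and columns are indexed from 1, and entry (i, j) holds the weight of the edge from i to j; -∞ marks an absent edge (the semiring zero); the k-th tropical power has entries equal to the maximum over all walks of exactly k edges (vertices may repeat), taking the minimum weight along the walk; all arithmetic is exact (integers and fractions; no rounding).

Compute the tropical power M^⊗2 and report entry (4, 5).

M^⊗2:
  [48, 57, 40, 57, 81, 41]
  [22, 38, 29, 22, 29, 29]
  [48, 90, 41, 90, 41, 41]
  [44, 50, 42, 63, 44, 29]
  [42, 50, 48, 63, 48, 37]
  [48, 94, 49, 94, 77, 49]
Key observation: the optimum is the walk 4->4->5, with weight 63 min 44 = 44.
Optimal value attained by: walk 4->4->5.
Answer: (M^⊗2)[4][5] = 44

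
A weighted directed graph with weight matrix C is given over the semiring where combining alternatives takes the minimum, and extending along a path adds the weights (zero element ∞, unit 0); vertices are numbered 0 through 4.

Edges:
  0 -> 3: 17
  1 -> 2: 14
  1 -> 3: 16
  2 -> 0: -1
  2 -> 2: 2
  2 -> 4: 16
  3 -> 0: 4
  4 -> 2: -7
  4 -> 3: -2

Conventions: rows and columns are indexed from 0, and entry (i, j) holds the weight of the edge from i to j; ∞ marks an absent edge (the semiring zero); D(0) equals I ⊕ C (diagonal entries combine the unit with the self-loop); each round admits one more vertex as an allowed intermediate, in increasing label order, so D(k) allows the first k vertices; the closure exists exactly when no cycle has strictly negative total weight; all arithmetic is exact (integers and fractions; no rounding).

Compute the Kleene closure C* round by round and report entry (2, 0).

D(0):
  [0, ∞, ∞, 17, ∞]
  [∞, 0, 14, 16, ∞]
  [-1, ∞, 0, ∞, 16]
  [4, ∞, ∞, 0, ∞]
  [∞, ∞, -7, -2, 0]
D(1):
  [0, ∞, ∞, 17, ∞]
  [∞, 0, 14, 16, ∞]
  [-1, ∞, 0, 16, 16]
  [4, ∞, ∞, 0, ∞]
  [∞, ∞, -7, -2, 0]
D(2):
  [0, ∞, ∞, 17, ∞]
  [∞, 0, 14, 16, ∞]
  [-1, ∞, 0, 16, 16]
  [4, ∞, ∞, 0, ∞]
  [∞, ∞, -7, -2, 0]
D(3):
  [0, ∞, ∞, 17, ∞]
  [13, 0, 14, 16, 30]
  [-1, ∞, 0, 16, 16]
  [4, ∞, ∞, 0, ∞]
  [-8, ∞, -7, -2, 0]
D(4):
  [0, ∞, ∞, 17, ∞]
  [13, 0, 14, 16, 30]
  [-1, ∞, 0, 16, 16]
  [4, ∞, ∞, 0, ∞]
  [-8, ∞, -7, -2, 0]
D(5):
  [0, ∞, ∞, 17, ∞]
  [13, 0, 14, 16, 30]
  [-1, ∞, 0, 14, 16]
  [4, ∞, ∞, 0, ∞]
  [-8, ∞, -7, -2, 0]
Answer: C*[2][0] = -1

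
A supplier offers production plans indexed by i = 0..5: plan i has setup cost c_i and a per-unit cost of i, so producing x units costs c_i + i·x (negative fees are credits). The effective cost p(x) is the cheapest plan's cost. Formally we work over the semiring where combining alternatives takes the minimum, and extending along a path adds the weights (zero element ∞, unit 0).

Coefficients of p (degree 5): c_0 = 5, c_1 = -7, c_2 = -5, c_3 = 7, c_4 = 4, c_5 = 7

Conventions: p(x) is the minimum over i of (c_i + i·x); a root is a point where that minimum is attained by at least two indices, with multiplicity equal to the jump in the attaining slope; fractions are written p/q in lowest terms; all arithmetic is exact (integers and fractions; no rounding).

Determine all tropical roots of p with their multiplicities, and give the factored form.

hull edge (i=0, c=5) to (i=1, c=-7): slope -12, span 1
hull edge (i=1, c=-7) to (i=2, c=-5): slope 2, span 1
hull edge (i=2, c=-5) to (i=5, c=7): slope 4, span 3
Factored form: p(x) = 7 ⊗ (x ⊕ (-4)) ⊗ (x ⊕ (-4)) ⊗ (x ⊕ (-4)) ⊗ (x ⊕ (-2)) ⊗ (x ⊕ 12)
Answer: roots = -4 (mult 3), -2 (mult 1), 12 (mult 1)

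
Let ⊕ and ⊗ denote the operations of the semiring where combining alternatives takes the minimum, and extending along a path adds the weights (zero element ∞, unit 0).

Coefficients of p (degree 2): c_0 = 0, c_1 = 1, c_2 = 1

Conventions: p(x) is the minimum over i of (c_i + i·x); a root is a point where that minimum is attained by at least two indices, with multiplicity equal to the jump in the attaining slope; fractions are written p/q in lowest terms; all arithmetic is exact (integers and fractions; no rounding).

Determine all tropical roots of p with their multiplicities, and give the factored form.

hull edge (i=0, c=0) to (i=2, c=1): slope 1/2, span 2
Factored form: p(x) = 1 ⊗ (x ⊕ (-1/2)) ⊗ (x ⊕ (-1/2))
Answer: roots = -1/2 (mult 2)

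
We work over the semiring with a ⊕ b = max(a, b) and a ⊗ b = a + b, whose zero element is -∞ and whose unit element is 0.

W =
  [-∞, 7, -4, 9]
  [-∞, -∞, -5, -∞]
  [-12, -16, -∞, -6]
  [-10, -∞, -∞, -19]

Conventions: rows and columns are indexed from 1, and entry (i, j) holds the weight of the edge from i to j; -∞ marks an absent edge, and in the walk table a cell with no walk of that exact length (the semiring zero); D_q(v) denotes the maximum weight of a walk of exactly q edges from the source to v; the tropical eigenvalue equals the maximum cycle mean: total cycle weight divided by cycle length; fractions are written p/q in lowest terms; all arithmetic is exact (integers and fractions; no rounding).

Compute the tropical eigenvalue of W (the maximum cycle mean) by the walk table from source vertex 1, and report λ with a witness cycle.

q=0: [0, -∞, -∞, -∞]
q=1: [-∞, 7, -4, 9]
q=2: [-1, -20, 2, -10]
q=3: [-10, 6, -5, 8]
q=4: [-2, -3, 1, -1]
Optimal cycle mean attained by: cycle 1->4->1, total 9 + (-10), length 2.
Answer: λ = -1/2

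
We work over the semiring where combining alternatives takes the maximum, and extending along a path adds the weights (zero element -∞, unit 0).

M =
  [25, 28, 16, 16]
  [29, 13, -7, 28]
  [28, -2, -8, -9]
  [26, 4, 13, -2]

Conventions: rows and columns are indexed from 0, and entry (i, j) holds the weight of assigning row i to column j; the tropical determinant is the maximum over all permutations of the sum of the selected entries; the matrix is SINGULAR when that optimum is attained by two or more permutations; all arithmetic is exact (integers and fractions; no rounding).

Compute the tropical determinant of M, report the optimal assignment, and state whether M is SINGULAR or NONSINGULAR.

σ = (0, 1, 2, 3): 25 + 13 + (-8) + (-2) = 28
σ = (0, 1, 3, 2): 25 + 13 + (-9) + 13 = 42
σ = (0, 2, 1, 3): 25 + (-7) + (-2) + (-2) = 14
σ = (0, 2, 3, 1): 25 + (-7) + (-9) + 4 = 13
σ = (0, 3, 1, 2): 25 + 28 + (-2) + 13 = 64
σ = (0, 3, 2, 1): 25 + 28 + (-8) + 4 = 49
σ = (1, 0, 2, 3): 28 + 29 + (-8) + (-2) = 47
σ = (1, 0, 3, 2): 28 + 29 + (-9) + 13 = 61
σ = (1, 2, 0, 3): 28 + (-7) + 28 + (-2) = 47
σ = (1, 2, 3, 0): 28 + (-7) + (-9) + 26 = 38
σ = (1, 3, 0, 2): 28 + 28 + 28 + 13 = 97
σ = (1, 3, 2, 0): 28 + 28 + (-8) + 26 = 74
σ = (2, 0, 1, 3): 16 + 29 + (-2) + (-2) = 41
σ = (2, 0, 3, 1): 16 + 29 + (-9) + 4 = 40
σ = (2, 1, 0, 3): 16 + 13 + 28 + (-2) = 55
σ = (2, 1, 3, 0): 16 + 13 + (-9) + 26 = 46
σ = (2, 3, 0, 1): 16 + 28 + 28 + 4 = 76
σ = (2, 3, 1, 0): 16 + 28 + (-2) + 26 = 68
σ = (3, 0, 1, 2): 16 + 29 + (-2) + 13 = 56
σ = (3, 0, 2, 1): 16 + 29 + (-8) + 4 = 41
σ = (3, 1, 0, 2): 16 + 13 + 28 + 13 = 70
σ = (3, 1, 2, 0): 16 + 13 + (-8) + 26 = 47
σ = (3, 2, 0, 1): 16 + (-7) + 28 + 4 = 41
σ = (3, 2, 1, 0): 16 + (-7) + (-2) + 26 = 33
Optimal value attained by: σ = (1, 3, 0, 2).
Answer: det⊕(M) = 97; verdict: NONSINGULAR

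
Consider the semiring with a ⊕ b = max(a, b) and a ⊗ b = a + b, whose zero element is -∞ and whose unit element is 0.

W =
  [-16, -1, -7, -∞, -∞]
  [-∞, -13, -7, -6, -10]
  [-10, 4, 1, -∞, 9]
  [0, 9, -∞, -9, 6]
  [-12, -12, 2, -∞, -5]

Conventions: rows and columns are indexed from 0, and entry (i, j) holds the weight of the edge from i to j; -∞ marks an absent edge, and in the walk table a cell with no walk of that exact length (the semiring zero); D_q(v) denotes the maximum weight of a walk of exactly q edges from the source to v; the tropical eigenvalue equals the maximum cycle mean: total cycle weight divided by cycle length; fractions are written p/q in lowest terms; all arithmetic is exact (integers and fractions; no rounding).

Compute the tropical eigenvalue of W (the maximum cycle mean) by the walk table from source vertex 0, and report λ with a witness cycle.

q=0: [0, -∞, -∞, -∞, -∞]
q=1: [-16, -1, -7, -∞, -∞]
q=2: [-17, -3, -6, -7, 2]
q=3: [-7, 2, 4, -9, 3]
q=4: [-6, 8, 5, -4, 13]
q=5: [1, 9, 15, 2, 14]
Optimal cycle mean attained by: cycle 2->4->2, total 9 + 2, length 2.
Answer: λ = 11/2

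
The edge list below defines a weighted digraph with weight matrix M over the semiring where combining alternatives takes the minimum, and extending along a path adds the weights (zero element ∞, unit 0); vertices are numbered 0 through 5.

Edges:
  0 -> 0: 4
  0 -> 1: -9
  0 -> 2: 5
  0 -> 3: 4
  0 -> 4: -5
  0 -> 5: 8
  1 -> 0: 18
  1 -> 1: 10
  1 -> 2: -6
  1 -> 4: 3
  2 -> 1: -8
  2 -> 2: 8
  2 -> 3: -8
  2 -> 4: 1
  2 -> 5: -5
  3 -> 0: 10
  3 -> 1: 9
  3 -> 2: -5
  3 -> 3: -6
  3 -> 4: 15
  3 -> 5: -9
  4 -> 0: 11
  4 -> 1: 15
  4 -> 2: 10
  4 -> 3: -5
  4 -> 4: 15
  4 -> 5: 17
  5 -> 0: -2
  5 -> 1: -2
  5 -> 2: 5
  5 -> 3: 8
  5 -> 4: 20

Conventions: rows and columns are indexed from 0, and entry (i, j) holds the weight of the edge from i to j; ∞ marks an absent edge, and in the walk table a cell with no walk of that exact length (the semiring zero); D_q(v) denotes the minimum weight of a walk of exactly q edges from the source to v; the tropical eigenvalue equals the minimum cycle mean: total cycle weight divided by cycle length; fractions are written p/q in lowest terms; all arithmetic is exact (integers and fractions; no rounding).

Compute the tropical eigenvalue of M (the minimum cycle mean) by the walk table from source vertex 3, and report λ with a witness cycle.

q=0: [∞, ∞, ∞, 0, ∞, ∞]
q=1: [10, 9, -5, -6, 15, -9]
q=2: [-11, -13, -11, -13, -4, -15]
q=3: [-17, -20, -19, -19, -16, -22]
q=4: [-24, -27, -26, -27, -22, -28]
q=5: [-30, -34, -33, -34, -29, -36]
q=6: [-38, -41, -40, -41, -35, -43]
Optimal cycle mean attained by: cycle 1->2->1, total (-6) + (-8), length 2.
Answer: λ = -7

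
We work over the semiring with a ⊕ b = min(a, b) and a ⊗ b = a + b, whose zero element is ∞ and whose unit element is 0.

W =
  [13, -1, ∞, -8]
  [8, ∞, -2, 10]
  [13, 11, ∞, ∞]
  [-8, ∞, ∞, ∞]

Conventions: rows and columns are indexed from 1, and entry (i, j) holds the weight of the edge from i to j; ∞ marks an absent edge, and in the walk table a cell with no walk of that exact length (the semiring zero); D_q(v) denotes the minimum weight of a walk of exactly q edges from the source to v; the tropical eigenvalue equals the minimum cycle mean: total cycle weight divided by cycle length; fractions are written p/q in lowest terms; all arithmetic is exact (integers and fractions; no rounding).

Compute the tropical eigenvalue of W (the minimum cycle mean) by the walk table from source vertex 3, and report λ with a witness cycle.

q=0: [∞, ∞, 0, ∞]
q=1: [13, 11, ∞, ∞]
q=2: [19, 12, 9, 5]
q=3: [-3, 18, 10, 11]
q=4: [3, -4, 16, -11]
Optimal cycle mean attained by: cycle 1->4->1, total (-8) + (-8), length 2.
Answer: λ = -8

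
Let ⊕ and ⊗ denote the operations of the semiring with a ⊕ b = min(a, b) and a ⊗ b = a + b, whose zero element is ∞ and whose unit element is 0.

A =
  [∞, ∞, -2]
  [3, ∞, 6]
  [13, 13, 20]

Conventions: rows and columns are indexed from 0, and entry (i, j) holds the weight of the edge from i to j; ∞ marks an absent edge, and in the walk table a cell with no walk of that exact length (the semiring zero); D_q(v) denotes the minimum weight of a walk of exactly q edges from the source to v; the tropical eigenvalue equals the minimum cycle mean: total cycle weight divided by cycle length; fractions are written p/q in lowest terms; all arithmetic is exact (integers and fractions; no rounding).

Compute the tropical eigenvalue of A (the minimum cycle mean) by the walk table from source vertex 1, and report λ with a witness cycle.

q=0: [∞, 0, ∞]
q=1: [3, ∞, 6]
q=2: [19, 19, 1]
q=3: [14, 14, 17]
Optimal cycle mean attained by: cycle 0->2->1->0, total (-2) + 13 + 3, length 3.
Answer: λ = 14/3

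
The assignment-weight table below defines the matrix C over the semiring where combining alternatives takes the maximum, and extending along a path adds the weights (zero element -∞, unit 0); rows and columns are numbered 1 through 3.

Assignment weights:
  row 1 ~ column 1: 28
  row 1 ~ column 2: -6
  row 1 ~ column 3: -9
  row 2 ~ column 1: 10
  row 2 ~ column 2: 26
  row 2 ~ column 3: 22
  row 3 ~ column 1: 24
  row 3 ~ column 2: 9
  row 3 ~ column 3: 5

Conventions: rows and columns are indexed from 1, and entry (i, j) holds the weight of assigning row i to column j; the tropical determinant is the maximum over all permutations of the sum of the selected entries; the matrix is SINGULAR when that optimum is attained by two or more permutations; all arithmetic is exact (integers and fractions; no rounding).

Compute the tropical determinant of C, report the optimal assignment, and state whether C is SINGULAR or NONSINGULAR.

σ = (1, 2, 3): 28 + 26 + 5 = 59
σ = (1, 3, 2): 28 + 22 + 9 = 59
σ = (2, 1, 3): (-6) + 10 + 5 = 9
σ = (2, 3, 1): (-6) + 22 + 24 = 40
σ = (3, 1, 2): (-9) + 10 + 9 = 10
σ = (3, 2, 1): (-9) + 26 + 24 = 41
Optimal value attained by: σ = (1, 2, 3).
Answer: det⊕(C) = 59; verdict: SINGULAR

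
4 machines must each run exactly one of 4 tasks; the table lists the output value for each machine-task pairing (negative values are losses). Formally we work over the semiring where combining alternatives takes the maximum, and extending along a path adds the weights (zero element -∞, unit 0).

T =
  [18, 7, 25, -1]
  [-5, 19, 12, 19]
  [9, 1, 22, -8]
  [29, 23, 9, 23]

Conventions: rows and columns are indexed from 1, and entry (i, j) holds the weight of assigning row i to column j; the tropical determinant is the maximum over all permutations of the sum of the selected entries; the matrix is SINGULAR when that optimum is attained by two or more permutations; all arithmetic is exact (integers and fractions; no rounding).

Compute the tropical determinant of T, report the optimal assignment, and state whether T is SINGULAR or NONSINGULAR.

σ = (1, 2, 3, 4): 18 + 19 + 22 + 23 = 82
σ = (1, 2, 4, 3): 18 + 19 + (-8) + 9 = 38
σ = (1, 3, 2, 4): 18 + 12 + 1 + 23 = 54
σ = (1, 3, 4, 2): 18 + 12 + (-8) + 23 = 45
σ = (1, 4, 2, 3): 18 + 19 + 1 + 9 = 47
σ = (1, 4, 3, 2): 18 + 19 + 22 + 23 = 82
σ = (2, 1, 3, 4): 7 + (-5) + 22 + 23 = 47
σ = (2, 1, 4, 3): 7 + (-5) + (-8) + 9 = 3
σ = (2, 3, 1, 4): 7 + 12 + 9 + 23 = 51
σ = (2, 3, 4, 1): 7 + 12 + (-8) + 29 = 40
σ = (2, 4, 1, 3): 7 + 19 + 9 + 9 = 44
σ = (2, 4, 3, 1): 7 + 19 + 22 + 29 = 77
σ = (3, 1, 2, 4): 25 + (-5) + 1 + 23 = 44
σ = (3, 1, 4, 2): 25 + (-5) + (-8) + 23 = 35
σ = (3, 2, 1, 4): 25 + 19 + 9 + 23 = 76
σ = (3, 2, 4, 1): 25 + 19 + (-8) + 29 = 65
σ = (3, 4, 1, 2): 25 + 19 + 9 + 23 = 76
σ = (3, 4, 2, 1): 25 + 19 + 1 + 29 = 74
σ = (4, 1, 2, 3): (-1) + (-5) + 1 + 9 = 4
σ = (4, 1, 3, 2): (-1) + (-5) + 22 + 23 = 39
σ = (4, 2, 1, 3): (-1) + 19 + 9 + 9 = 36
σ = (4, 2, 3, 1): (-1) + 19 + 22 + 29 = 69
σ = (4, 3, 1, 2): (-1) + 12 + 9 + 23 = 43
σ = (4, 3, 2, 1): (-1) + 12 + 1 + 29 = 41
Optimal value attained by: σ = (1, 2, 3, 4).
Answer: det⊕(T) = 82; verdict: SINGULAR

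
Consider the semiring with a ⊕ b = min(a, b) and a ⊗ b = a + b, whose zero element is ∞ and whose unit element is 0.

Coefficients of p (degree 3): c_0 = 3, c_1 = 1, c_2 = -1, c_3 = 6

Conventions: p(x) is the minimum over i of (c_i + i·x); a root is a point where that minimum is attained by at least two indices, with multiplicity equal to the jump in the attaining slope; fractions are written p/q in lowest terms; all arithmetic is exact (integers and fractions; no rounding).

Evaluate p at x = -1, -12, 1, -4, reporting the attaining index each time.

p(-1) = min(3+0·(-1)=3, 1+1·(-1)=0, -1+2·(-1)=-3, 6+3·(-1)=3) = -3 (attained by i=2)
p(-12) = min(3+0·(-12)=3, 1+1·(-12)=-11, -1+2·(-12)=-25, 6+3·(-12)=-30) = -30 (attained by i=3)
p(1) = min(3+0·1=3, 1+1·1=2, -1+2·1=1, 6+3·1=9) = 1 (attained by i=2)
p(-4) = min(3+0·(-4)=3, 1+1·(-4)=-3, -1+2·(-4)=-9, 6+3·(-4)=-6) = -9 (attained by i=2)
Answer: p(-1) = -3; p(-12) = -30; p(1) = 1; p(-4) = -9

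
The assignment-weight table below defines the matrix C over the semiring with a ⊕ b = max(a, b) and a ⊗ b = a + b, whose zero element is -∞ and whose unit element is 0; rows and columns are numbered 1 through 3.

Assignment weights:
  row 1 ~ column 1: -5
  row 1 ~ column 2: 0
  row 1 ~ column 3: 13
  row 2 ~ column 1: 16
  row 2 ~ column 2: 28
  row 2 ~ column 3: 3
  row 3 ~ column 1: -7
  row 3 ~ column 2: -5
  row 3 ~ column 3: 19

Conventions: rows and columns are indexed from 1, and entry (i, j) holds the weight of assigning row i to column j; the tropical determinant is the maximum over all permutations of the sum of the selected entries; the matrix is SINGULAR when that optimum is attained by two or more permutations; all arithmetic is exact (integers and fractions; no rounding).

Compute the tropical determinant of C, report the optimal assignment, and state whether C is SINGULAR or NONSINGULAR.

σ = (1, 2, 3): (-5) + 28 + 19 = 42
σ = (1, 3, 2): (-5) + 3 + (-5) = -7
σ = (2, 1, 3): 0 + 16 + 19 = 35
σ = (2, 3, 1): 0 + 3 + (-7) = -4
σ = (3, 1, 2): 13 + 16 + (-5) = 24
σ = (3, 2, 1): 13 + 28 + (-7) = 34
Optimal value attained by: σ = (1, 2, 3).
Answer: det⊕(C) = 42; verdict: NONSINGULAR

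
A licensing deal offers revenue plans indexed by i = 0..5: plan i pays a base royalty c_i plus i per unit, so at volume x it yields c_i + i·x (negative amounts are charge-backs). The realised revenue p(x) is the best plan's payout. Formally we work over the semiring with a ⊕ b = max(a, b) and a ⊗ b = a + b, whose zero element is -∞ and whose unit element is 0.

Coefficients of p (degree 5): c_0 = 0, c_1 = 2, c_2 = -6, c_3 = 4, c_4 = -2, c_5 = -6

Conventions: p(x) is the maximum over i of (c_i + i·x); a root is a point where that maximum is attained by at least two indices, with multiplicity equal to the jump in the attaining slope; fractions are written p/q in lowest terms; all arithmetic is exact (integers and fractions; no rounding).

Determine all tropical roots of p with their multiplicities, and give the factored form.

hull edge (i=0, c=0) to (i=1, c=2): slope 2, span 1
hull edge (i=1, c=2) to (i=3, c=4): slope 1, span 2
hull edge (i=3, c=4) to (i=5, c=-6): slope -5, span 2
Factored form: p(x) = -6 ⊗ (x ⊕ (-2)) ⊗ (x ⊕ (-1)) ⊗ (x ⊕ (-1)) ⊗ (x ⊕ 5) ⊗ (x ⊕ 5)
Answer: roots = -2 (mult 1), -1 (mult 2), 5 (mult 2)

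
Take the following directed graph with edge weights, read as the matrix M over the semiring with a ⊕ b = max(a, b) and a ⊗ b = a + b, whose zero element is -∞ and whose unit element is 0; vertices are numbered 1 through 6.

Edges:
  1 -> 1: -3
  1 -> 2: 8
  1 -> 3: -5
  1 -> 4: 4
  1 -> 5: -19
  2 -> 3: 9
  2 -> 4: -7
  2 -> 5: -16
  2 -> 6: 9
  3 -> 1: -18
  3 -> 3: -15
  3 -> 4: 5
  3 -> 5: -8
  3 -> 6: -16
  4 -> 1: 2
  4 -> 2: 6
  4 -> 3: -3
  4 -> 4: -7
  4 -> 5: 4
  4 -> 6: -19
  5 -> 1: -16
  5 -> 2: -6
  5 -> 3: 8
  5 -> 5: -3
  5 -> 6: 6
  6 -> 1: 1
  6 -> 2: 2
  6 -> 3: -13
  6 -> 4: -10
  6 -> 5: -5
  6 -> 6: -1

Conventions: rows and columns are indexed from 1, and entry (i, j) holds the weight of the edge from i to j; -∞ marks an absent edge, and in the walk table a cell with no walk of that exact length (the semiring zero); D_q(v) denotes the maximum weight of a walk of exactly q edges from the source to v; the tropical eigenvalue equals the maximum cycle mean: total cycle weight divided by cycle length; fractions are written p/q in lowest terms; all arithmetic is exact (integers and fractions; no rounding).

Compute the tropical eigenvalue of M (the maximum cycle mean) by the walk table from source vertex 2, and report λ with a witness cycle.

q=0: [-∞, 0, -∞, -∞, -∞, -∞]
q=1: [-∞, -∞, 9, -7, -16, 9]
q=2: [10, 11, -4, 14, 4, 8]
q=3: [16, 20, 20, 14, 18, 20]
q=4: [21, 24, 29, 25, 18, 29]
q=5: [30, 31, 33, 34, 29, 33]
q=6: [36, 40, 40, 38, 38, 40]
Optimal cycle mean attained by: cycle 2->3->4->2, total 9 + 5 + 6, length 3.
Answer: λ = 20/3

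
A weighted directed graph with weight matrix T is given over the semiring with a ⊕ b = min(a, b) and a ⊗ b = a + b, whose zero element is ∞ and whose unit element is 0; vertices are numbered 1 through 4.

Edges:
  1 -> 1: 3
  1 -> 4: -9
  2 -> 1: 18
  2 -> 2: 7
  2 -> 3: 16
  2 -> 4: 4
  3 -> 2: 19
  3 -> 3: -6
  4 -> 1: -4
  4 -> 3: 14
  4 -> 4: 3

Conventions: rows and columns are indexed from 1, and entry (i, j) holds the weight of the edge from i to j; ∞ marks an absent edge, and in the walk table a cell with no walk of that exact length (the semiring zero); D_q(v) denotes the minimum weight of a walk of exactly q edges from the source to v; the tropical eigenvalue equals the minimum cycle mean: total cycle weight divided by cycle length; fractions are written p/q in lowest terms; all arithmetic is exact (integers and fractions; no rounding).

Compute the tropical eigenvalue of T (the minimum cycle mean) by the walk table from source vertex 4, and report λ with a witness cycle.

q=0: [∞, ∞, ∞, 0]
q=1: [-4, ∞, 14, 3]
q=2: [-1, 33, 8, -13]
q=3: [-17, 27, 1, -10]
q=4: [-14, 20, -5, -26]
Optimal cycle mean attained by: cycle 1->4->1, total (-9) + (-4), length 2.
Answer: λ = -13/2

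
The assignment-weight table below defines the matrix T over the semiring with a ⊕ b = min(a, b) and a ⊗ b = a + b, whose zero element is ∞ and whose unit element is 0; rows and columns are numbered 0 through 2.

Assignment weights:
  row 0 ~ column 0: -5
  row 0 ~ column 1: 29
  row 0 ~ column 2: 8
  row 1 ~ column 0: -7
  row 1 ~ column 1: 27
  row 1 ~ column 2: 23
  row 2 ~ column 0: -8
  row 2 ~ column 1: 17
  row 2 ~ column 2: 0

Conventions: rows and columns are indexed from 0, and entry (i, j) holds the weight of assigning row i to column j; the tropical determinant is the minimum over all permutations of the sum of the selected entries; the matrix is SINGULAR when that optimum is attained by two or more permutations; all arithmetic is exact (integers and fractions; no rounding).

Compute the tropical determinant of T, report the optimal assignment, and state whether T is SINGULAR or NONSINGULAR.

σ = (0, 1, 2): (-5) + 27 + 0 = 22
σ = (0, 2, 1): (-5) + 23 + 17 = 35
σ = (1, 0, 2): 29 + (-7) + 0 = 22
σ = (1, 2, 0): 29 + 23 + (-8) = 44
σ = (2, 0, 1): 8 + (-7) + 17 = 18
σ = (2, 1, 0): 8 + 27 + (-8) = 27
Optimal value attained by: σ = (2, 0, 1).
Answer: det⊕(T) = 18; verdict: NONSINGULAR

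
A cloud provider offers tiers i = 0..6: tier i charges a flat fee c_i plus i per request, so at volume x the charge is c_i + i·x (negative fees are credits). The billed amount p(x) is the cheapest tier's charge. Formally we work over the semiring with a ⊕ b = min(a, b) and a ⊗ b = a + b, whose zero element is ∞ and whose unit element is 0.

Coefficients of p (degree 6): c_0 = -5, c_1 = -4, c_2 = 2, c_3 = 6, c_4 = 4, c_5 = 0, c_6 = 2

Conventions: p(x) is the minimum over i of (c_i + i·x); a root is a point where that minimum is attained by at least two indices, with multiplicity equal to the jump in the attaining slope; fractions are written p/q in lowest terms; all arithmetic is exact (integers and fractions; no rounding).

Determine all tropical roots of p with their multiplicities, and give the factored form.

hull edge (i=0, c=-5) to (i=5, c=0): slope 1, span 5
hull edge (i=5, c=0) to (i=6, c=2): slope 2, span 1
Factored form: p(x) = 2 ⊗ (x ⊕ (-2)) ⊗ (x ⊕ (-1)) ⊗ (x ⊕ (-1)) ⊗ (x ⊕ (-1)) ⊗ (x ⊕ (-1)) ⊗ (x ⊕ (-1))
Answer: roots = -2 (mult 1), -1 (mult 5)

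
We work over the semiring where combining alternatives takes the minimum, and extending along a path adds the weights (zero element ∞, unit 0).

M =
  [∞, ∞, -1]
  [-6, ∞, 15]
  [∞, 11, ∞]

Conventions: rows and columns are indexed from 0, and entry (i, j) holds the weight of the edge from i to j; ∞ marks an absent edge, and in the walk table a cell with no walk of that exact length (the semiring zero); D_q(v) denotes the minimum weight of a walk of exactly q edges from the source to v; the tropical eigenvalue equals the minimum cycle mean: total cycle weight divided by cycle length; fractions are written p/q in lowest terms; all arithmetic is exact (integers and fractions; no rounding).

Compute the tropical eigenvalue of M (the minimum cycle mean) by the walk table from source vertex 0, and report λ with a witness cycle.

q=0: [0, ∞, ∞]
q=1: [∞, ∞, -1]
q=2: [∞, 10, ∞]
q=3: [4, ∞, 25]
Optimal cycle mean attained by: cycle 0->2->1->0, total (-1) + 11 + (-6), length 3.
Answer: λ = 4/3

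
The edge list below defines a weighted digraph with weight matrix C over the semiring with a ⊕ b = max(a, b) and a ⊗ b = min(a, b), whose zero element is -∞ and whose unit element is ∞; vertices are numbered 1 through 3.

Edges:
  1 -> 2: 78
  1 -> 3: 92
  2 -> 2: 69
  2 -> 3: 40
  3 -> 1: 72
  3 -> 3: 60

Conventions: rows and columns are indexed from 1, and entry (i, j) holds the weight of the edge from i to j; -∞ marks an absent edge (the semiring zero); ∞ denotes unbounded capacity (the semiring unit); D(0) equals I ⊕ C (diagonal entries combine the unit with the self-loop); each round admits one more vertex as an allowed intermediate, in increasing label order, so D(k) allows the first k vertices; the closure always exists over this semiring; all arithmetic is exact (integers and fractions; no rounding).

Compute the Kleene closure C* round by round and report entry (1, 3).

D(0):
  [∞, 78, 92]
  [-∞, ∞, 40]
  [72, -∞, ∞]
D(1):
  [∞, 78, 92]
  [-∞, ∞, 40]
  [72, 72, ∞]
D(2):
  [∞, 78, 92]
  [-∞, ∞, 40]
  [72, 72, ∞]
D(3):
  [∞, 78, 92]
  [40, ∞, 40]
  [72, 72, ∞]
Answer: C*[1][3] = 92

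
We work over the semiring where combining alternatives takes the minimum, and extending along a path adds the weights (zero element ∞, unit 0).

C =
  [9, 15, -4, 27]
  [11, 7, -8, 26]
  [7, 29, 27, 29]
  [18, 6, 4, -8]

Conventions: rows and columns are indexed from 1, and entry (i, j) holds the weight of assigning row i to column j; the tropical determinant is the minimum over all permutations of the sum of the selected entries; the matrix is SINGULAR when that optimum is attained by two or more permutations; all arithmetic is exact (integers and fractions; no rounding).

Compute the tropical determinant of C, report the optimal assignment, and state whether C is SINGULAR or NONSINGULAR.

σ = (1, 2, 3, 4): 9 + 7 + 27 + (-8) = 35
σ = (1, 2, 4, 3): 9 + 7 + 29 + 4 = 49
σ = (1, 3, 2, 4): 9 + (-8) + 29 + (-8) = 22
σ = (1, 3, 4, 2): 9 + (-8) + 29 + 6 = 36
σ = (1, 4, 2, 3): 9 + 26 + 29 + 4 = 68
σ = (1, 4, 3, 2): 9 + 26 + 27 + 6 = 68
σ = (2, 1, 3, 4): 15 + 11 + 27 + (-8) = 45
σ = (2, 1, 4, 3): 15 + 11 + 29 + 4 = 59
σ = (2, 3, 1, 4): 15 + (-8) + 7 + (-8) = 6
σ = (2, 3, 4, 1): 15 + (-8) + 29 + 18 = 54
σ = (2, 4, 1, 3): 15 + 26 + 7 + 4 = 52
σ = (2, 4, 3, 1): 15 + 26 + 27 + 18 = 86
σ = (3, 1, 2, 4): (-4) + 11 + 29 + (-8) = 28
σ = (3, 1, 4, 2): (-4) + 11 + 29 + 6 = 42
σ = (3, 2, 1, 4): (-4) + 7 + 7 + (-8) = 2
σ = (3, 2, 4, 1): (-4) + 7 + 29 + 18 = 50
σ = (3, 4, 1, 2): (-4) + 26 + 7 + 6 = 35
σ = (3, 4, 2, 1): (-4) + 26 + 29 + 18 = 69
σ = (4, 1, 2, 3): 27 + 11 + 29 + 4 = 71
σ = (4, 1, 3, 2): 27 + 11 + 27 + 6 = 71
σ = (4, 2, 1, 3): 27 + 7 + 7 + 4 = 45
σ = (4, 2, 3, 1): 27 + 7 + 27 + 18 = 79
σ = (4, 3, 1, 2): 27 + (-8) + 7 + 6 = 32
σ = (4, 3, 2, 1): 27 + (-8) + 29 + 18 = 66
Optimal value attained by: σ = (3, 2, 1, 4).
Answer: det⊕(C) = 2; verdict: NONSINGULAR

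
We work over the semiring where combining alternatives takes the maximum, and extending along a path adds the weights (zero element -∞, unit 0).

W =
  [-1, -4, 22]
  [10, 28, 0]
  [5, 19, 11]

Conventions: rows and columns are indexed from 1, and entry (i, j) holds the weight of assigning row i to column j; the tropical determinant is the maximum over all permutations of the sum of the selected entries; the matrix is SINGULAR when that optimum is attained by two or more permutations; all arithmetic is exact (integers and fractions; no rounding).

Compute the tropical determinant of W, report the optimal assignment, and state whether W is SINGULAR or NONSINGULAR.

σ = (1, 2, 3): (-1) + 28 + 11 = 38
σ = (1, 3, 2): (-1) + 0 + 19 = 18
σ = (2, 1, 3): (-4) + 10 + 11 = 17
σ = (2, 3, 1): (-4) + 0 + 5 = 1
σ = (3, 1, 2): 22 + 10 + 19 = 51
σ = (3, 2, 1): 22 + 28 + 5 = 55
Optimal value attained by: σ = (3, 2, 1).
Answer: det⊕(W) = 55; verdict: NONSINGULAR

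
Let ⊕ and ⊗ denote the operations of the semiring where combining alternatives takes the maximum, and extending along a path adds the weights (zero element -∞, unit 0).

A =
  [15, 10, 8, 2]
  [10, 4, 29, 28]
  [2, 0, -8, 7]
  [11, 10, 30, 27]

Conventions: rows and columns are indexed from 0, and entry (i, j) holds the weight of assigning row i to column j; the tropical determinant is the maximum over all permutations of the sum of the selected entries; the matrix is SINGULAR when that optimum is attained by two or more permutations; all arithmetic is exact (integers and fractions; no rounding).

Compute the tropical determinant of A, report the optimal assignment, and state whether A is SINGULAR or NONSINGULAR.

σ = (0, 1, 2, 3): 15 + 4 + (-8) + 27 = 38
σ = (0, 1, 3, 2): 15 + 4 + 7 + 30 = 56
σ = (0, 2, 1, 3): 15 + 29 + 0 + 27 = 71
σ = (0, 2, 3, 1): 15 + 29 + 7 + 10 = 61
σ = (0, 3, 1, 2): 15 + 28 + 0 + 30 = 73
σ = (0, 3, 2, 1): 15 + 28 + (-8) + 10 = 45
σ = (1, 0, 2, 3): 10 + 10 + (-8) + 27 = 39
σ = (1, 0, 3, 2): 10 + 10 + 7 + 30 = 57
σ = (1, 2, 0, 3): 10 + 29 + 2 + 27 = 68
σ = (1, 2, 3, 0): 10 + 29 + 7 + 11 = 57
σ = (1, 3, 0, 2): 10 + 28 + 2 + 30 = 70
σ = (1, 3, 2, 0): 10 + 28 + (-8) + 11 = 41
σ = (2, 0, 1, 3): 8 + 10 + 0 + 27 = 45
σ = (2, 0, 3, 1): 8 + 10 + 7 + 10 = 35
σ = (2, 1, 0, 3): 8 + 4 + 2 + 27 = 41
σ = (2, 1, 3, 0): 8 + 4 + 7 + 11 = 30
σ = (2, 3, 0, 1): 8 + 28 + 2 + 10 = 48
σ = (2, 3, 1, 0): 8 + 28 + 0 + 11 = 47
σ = (3, 0, 1, 2): 2 + 10 + 0 + 30 = 42
σ = (3, 0, 2, 1): 2 + 10 + (-8) + 10 = 14
σ = (3, 1, 0, 2): 2 + 4 + 2 + 30 = 38
σ = (3, 1, 2, 0): 2 + 4 + (-8) + 11 = 9
σ = (3, 2, 0, 1): 2 + 29 + 2 + 10 = 43
σ = (3, 2, 1, 0): 2 + 29 + 0 + 11 = 42
Optimal value attained by: σ = (0, 3, 1, 2).
Answer: det⊕(A) = 73; verdict: NONSINGULAR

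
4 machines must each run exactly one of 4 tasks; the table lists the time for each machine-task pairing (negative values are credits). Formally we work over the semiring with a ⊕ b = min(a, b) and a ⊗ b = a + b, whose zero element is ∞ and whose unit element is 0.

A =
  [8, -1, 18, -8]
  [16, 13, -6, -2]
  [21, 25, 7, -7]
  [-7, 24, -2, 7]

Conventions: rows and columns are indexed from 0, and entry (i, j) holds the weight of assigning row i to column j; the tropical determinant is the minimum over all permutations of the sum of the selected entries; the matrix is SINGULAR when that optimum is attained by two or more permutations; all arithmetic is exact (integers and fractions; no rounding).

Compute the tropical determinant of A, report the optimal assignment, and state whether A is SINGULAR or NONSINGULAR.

σ = (0, 1, 2, 3): 8 + 13 + 7 + 7 = 35
σ = (0, 1, 3, 2): 8 + 13 + (-7) + (-2) = 12
σ = (0, 2, 1, 3): 8 + (-6) + 25 + 7 = 34
σ = (0, 2, 3, 1): 8 + (-6) + (-7) + 24 = 19
σ = (0, 3, 1, 2): 8 + (-2) + 25 + (-2) = 29
σ = (0, 3, 2, 1): 8 + (-2) + 7 + 24 = 37
σ = (1, 0, 2, 3): (-1) + 16 + 7 + 7 = 29
σ = (1, 0, 3, 2): (-1) + 16 + (-7) + (-2) = 6
σ = (1, 2, 0, 3): (-1) + (-6) + 21 + 7 = 21
σ = (1, 2, 3, 0): (-1) + (-6) + (-7) + (-7) = -21
σ = (1, 3, 0, 2): (-1) + (-2) + 21 + (-2) = 16
σ = (1, 3, 2, 0): (-1) + (-2) + 7 + (-7) = -3
σ = (2, 0, 1, 3): 18 + 16 + 25 + 7 = 66
σ = (2, 0, 3, 1): 18 + 16 + (-7) + 24 = 51
σ = (2, 1, 0, 3): 18 + 13 + 21 + 7 = 59
σ = (2, 1, 3, 0): 18 + 13 + (-7) + (-7) = 17
σ = (2, 3, 0, 1): 18 + (-2) + 21 + 24 = 61
σ = (2, 3, 1, 0): 18 + (-2) + 25 + (-7) = 34
σ = (3, 0, 1, 2): (-8) + 16 + 25 + (-2) = 31
σ = (3, 0, 2, 1): (-8) + 16 + 7 + 24 = 39
σ = (3, 1, 0, 2): (-8) + 13 + 21 + (-2) = 24
σ = (3, 1, 2, 0): (-8) + 13 + 7 + (-7) = 5
σ = (3, 2, 0, 1): (-8) + (-6) + 21 + 24 = 31
σ = (3, 2, 1, 0): (-8) + (-6) + 25 + (-7) = 4
Optimal value attained by: σ = (1, 2, 3, 0).
Answer: det⊕(A) = -21; verdict: NONSINGULAR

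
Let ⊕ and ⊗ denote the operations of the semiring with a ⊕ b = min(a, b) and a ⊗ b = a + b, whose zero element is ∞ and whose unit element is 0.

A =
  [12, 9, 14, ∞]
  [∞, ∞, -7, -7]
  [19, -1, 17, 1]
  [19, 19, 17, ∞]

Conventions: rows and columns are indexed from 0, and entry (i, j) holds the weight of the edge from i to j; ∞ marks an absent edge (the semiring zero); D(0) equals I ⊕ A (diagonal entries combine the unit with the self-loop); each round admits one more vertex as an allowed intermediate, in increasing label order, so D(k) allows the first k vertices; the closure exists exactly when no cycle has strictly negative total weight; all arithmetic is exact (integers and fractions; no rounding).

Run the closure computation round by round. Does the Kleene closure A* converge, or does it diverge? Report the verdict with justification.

D(0):
  [0, 9, 14, ∞]
  [∞, 0, -7, -7]
  [19, -1, 0, 1]
  [19, 19, 17, 0]
D(1):
  [0, 9, 14, ∞]
  [∞, 0, -7, -7]
  [19, -1, 0, 1]
  [19, 19, 17, 0]
Detection: at round 2, diagonal entry (2, 2) turns strictly negative.
Key observation: the cycle 2->1->2 has total weight (-1) + (-7), which is strictly negative.
Answer: DIVERGES — negative cycle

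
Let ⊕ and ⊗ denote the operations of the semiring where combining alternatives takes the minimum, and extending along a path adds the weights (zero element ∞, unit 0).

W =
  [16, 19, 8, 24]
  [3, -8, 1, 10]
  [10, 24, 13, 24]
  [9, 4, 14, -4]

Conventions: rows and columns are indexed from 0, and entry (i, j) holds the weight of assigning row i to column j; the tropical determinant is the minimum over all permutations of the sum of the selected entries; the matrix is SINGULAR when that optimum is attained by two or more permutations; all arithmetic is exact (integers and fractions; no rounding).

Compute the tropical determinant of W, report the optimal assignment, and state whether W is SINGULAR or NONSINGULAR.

σ = (0, 1, 2, 3): 16 + (-8) + 13 + (-4) = 17
σ = (0, 1, 3, 2): 16 + (-8) + 24 + 14 = 46
σ = (0, 2, 1, 3): 16 + 1 + 24 + (-4) = 37
σ = (0, 2, 3, 1): 16 + 1 + 24 + 4 = 45
σ = (0, 3, 1, 2): 16 + 10 + 24 + 14 = 64
σ = (0, 3, 2, 1): 16 + 10 + 13 + 4 = 43
σ = (1, 0, 2, 3): 19 + 3 + 13 + (-4) = 31
σ = (1, 0, 3, 2): 19 + 3 + 24 + 14 = 60
σ = (1, 2, 0, 3): 19 + 1 + 10 + (-4) = 26
σ = (1, 2, 3, 0): 19 + 1 + 24 + 9 = 53
σ = (1, 3, 0, 2): 19 + 10 + 10 + 14 = 53
σ = (1, 3, 2, 0): 19 + 10 + 13 + 9 = 51
σ = (2, 0, 1, 3): 8 + 3 + 24 + (-4) = 31
σ = (2, 0, 3, 1): 8 + 3 + 24 + 4 = 39
σ = (2, 1, 0, 3): 8 + (-8) + 10 + (-4) = 6
σ = (2, 1, 3, 0): 8 + (-8) + 24 + 9 = 33
σ = (2, 3, 0, 1): 8 + 10 + 10 + 4 = 32
σ = (2, 3, 1, 0): 8 + 10 + 24 + 9 = 51
σ = (3, 0, 1, 2): 24 + 3 + 24 + 14 = 65
σ = (3, 0, 2, 1): 24 + 3 + 13 + 4 = 44
σ = (3, 1, 0, 2): 24 + (-8) + 10 + 14 = 40
σ = (3, 1, 2, 0): 24 + (-8) + 13 + 9 = 38
σ = (3, 2, 0, 1): 24 + 1 + 10 + 4 = 39
σ = (3, 2, 1, 0): 24 + 1 + 24 + 9 = 58
Optimal value attained by: σ = (2, 1, 0, 3).
Answer: det⊕(W) = 6; verdict: NONSINGULAR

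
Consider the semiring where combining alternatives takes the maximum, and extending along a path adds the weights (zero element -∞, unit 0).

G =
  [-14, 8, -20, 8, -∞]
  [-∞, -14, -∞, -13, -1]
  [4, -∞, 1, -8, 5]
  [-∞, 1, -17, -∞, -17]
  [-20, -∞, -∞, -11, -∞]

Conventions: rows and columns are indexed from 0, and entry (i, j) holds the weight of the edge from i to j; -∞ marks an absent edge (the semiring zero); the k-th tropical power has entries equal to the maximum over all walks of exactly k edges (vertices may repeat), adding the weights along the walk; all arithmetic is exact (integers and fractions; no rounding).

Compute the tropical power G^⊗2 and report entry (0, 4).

G^⊗2:
  [-16, 9, -9, -5, 7]
  [-21, -12, -30, -12, -15]
  [5, 12, 2, 12, 6]
  [-13, -13, -16, -12, 0]
  [-34, -10, -28, -12, -28]
Key observation: the optimum is the walk 0->1->4, with weight 8 + (-1) = 7.
Optimal value attained by: walk 0->1->4.
Answer: (G^⊗2)[0][4] = 7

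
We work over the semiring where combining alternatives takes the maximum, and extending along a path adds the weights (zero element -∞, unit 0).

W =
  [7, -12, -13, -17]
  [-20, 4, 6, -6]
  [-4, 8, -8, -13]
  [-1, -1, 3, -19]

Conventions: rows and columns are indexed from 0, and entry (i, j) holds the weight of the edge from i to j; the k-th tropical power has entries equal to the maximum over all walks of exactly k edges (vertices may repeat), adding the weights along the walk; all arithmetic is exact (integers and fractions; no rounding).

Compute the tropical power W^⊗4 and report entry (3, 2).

W^⊗2:
  [14, -5, -6, -10]
  [2, 14, 10, -2]
  [3, 12, 14, 2]
  [6, 11, 5, -7]
W^⊗3:
  [21, 2, 1, -3]
  [9, 18, 20, 8]
  [10, 22, 18, 6]
  [13, 15, 17, 5]
W^⊗4:
  [28, 9, 8, 4]
  [16, 28, 24, 12]
  [17, 26, 28, 16]
  [20, 25, 21, 9]
Key observation: the optimum is the walk 3->2->1->1->2, with weight 3 + 8 + 4 + 6 = 21.
Optimal value attained by: walk 3->2->1->1->2.
Answer: (W^⊗4)[3][2] = 21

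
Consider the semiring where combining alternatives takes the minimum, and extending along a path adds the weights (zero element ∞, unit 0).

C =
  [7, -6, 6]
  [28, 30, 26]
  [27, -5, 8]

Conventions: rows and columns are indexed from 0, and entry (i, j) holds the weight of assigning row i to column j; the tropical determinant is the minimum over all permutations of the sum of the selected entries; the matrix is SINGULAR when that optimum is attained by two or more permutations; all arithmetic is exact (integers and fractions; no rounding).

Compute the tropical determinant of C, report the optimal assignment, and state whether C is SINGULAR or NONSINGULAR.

σ = (0, 1, 2): 7 + 30 + 8 = 45
σ = (0, 2, 1): 7 + 26 + (-5) = 28
σ = (1, 0, 2): (-6) + 28 + 8 = 30
σ = (1, 2, 0): (-6) + 26 + 27 = 47
σ = (2, 0, 1): 6 + 28 + (-5) = 29
σ = (2, 1, 0): 6 + 30 + 27 = 63
Optimal value attained by: σ = (0, 2, 1).
Answer: det⊕(C) = 28; verdict: NONSINGULAR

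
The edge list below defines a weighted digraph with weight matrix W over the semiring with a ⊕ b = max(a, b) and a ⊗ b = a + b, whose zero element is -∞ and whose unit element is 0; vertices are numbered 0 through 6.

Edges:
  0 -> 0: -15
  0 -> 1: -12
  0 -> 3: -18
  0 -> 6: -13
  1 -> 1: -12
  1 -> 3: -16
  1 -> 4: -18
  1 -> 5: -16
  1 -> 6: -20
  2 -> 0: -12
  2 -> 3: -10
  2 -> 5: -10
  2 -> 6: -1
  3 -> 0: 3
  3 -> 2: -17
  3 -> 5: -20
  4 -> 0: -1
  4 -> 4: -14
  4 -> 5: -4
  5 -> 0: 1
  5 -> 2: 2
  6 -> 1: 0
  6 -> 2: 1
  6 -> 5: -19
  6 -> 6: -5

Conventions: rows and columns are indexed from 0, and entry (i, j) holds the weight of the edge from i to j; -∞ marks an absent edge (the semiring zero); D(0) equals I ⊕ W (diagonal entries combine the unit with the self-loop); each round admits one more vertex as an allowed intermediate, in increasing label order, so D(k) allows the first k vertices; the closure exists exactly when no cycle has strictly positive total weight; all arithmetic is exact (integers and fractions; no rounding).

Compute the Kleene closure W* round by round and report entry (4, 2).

D(0):
  [0, -12, -∞, -18, -∞, -∞, -13]
  [-∞, 0, -∞, -16, -18, -16, -20]
  [-12, -∞, 0, -10, -∞, -10, -1]
  [3, -∞, -17, 0, -∞, -20, -∞]
  [-1, -∞, -∞, -∞, 0, -4, -∞]
  [1, -∞, 2, -∞, -∞, 0, -∞]
  [-∞, 0, 1, -∞, -∞, -19, 0]
D(1):
  [0, -12, -∞, -18, -∞, -∞, -13]
  [-∞, 0, -∞, -16, -18, -16, -20]
  [-12, -24, 0, -10, -∞, -10, -1]
  [3, -9, -17, 0, -∞, -20, -10]
  [-1, -13, -∞, -19, 0, -4, -14]
  [1, -11, 2, -17, -∞, 0, -12]
  [-∞, 0, 1, -∞, -∞, -19, 0]
D(2):
  [0, -12, -∞, -18, -30, -28, -13]
  [-∞, 0, -∞, -16, -18, -16, -20]
  [-12, -24, 0, -10, -42, -10, -1]
  [3, -9, -17, 0, -27, -20, -10]
  [-1, -13, -∞, -19, 0, -4, -14]
  [1, -11, 2, -17, -29, 0, -12]
  [-∞, 0, 1, -16, -18, -16, 0]
D(3):
  [0, -12, -∞, -18, -30, -28, -13]
  [-∞, 0, -∞, -16, -18, -16, -20]
  [-12, -24, 0, -10, -42, -10, -1]
  [3, -9, -17, 0, -27, -20, -10]
  [-1, -13, -∞, -19, 0, -4, -14]
  [1, -11, 2, -8, -29, 0, 1]
  [-11, 0, 1, -9, -18, -9, 0]
D(4):
  [0, -12, -35, -18, -30, -28, -13]
  [-13, 0, -33, -16, -18, -16, -20]
  [-7, -19, 0, -10, -37, -10, -1]
  [3, -9, -17, 0, -27, -20, -10]
  [-1, -13, -36, -19, 0, -4, -14]
  [1, -11, 2, -8, -29, 0, 1]
  [-6, 0, 1, -9, -18, -9, 0]
D(5):
  [0, -12, -35, -18, -30, -28, -13]
  [-13, 0, -33, -16, -18, -16, -20]
  [-7, -19, 0, -10, -37, -10, -1]
  [3, -9, -17, 0, -27, -20, -10]
  [-1, -13, -36, -19, 0, -4, -14]
  [1, -11, 2, -8, -29, 0, 1]
  [-6, 0, 1, -9, -18, -9, 0]
D(6):
  [0, -12, -26, -18, -30, -28, -13]
  [-13, 0, -14, -16, -18, -16, -15]
  [-7, -19, 0, -10, -37, -10, -1]
  [3, -9, -17, 0, -27, -20, -10]
  [-1, -13, -2, -12, 0, -4, -3]
  [1, -11, 2, -8, -29, 0, 1]
  [-6, 0, 1, -9, -18, -9, 0]
D(7):
  [0, -12, -12, -18, -30, -22, -13]
  [-13, 0, -14, -16, -18, -16, -15]
  [-7, -1, 0, -10, -19, -10, -1]
  [3, -9, -9, 0, -27, -19, -10]
  [-1, -3, -2, -12, 0, -4, -3]
  [1, 1, 2, -8, -17, 0, 1]
  [-6, 0, 1, -9, -18, -9, 0]
Answer: W*[4][2] = -2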